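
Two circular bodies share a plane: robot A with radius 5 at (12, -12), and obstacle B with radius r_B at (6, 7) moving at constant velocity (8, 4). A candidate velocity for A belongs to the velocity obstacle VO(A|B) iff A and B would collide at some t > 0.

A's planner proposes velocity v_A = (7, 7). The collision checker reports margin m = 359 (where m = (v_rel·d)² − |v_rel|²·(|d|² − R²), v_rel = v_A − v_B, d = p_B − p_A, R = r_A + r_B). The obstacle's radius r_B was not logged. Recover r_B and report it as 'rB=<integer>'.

m = 359
d = (-6, 19);  v_rel = (-1, 3),  |v_rel|² = 10
v_rel×d = (-1)·(19) − (3)·(-6) = -1
since m = R²·10 − (-1)²:  R² = (1 + 359) / 10 = 36
R = √36 = 6  ⇒  r_B = 6 − 5 = 1

rB=1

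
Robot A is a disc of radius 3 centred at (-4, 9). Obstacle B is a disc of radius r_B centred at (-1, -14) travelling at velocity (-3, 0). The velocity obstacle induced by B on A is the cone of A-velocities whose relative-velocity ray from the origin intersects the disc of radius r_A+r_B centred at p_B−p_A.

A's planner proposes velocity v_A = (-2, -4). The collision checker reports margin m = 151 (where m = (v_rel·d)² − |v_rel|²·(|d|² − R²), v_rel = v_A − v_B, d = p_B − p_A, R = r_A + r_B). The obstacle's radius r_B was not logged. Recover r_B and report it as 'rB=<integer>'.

m = 151
d = (3, -23);  v_rel = (1, -4),  |v_rel|² = 17
v_rel×d = (1)·(-23) − (-4)·(3) = -11
since m = R²·17 − (-11)²:  R² = (121 + 151) / 17 = 16
R = √16 = 4  ⇒  r_B = 4 − 3 = 1

rB=1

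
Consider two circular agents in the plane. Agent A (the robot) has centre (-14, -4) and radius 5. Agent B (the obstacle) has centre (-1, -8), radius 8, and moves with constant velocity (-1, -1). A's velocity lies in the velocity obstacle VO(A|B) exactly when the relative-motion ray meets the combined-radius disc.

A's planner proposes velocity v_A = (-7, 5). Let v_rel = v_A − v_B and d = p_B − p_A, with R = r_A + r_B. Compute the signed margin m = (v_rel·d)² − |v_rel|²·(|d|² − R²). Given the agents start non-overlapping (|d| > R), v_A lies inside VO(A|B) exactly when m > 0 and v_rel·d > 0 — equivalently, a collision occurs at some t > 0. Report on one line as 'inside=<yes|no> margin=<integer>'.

d = (13, -4),  |d|² = 185;  R = 5+8 = 13,  c = 185−13² = 16
v_rel = (-6, 6),  |v_rel|² = 72;  v_rel·d = (-6)·(13) + (6)·(-4) = -102
72·t² + 204·t + 16 = 0  ⇒  m = (-102)² − 72·16 = 9252
m = 9252 > 0,  v_rel·d = -102 < 0  ⇒  outside

inside=no margin=9252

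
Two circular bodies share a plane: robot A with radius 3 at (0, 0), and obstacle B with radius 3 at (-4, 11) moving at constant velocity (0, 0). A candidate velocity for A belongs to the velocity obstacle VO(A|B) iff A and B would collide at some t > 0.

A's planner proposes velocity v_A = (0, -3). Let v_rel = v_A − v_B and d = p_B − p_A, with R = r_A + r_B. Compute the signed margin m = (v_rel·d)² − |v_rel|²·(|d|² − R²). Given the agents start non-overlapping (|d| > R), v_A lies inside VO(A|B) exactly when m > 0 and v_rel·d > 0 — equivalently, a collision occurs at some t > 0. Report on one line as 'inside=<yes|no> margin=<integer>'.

d = (-4, 11),  |d|² = 137;  R = 3+3 = 6,  c = 137−6² = 101
v_rel = (0, -3),  |v_rel|² = 9;  v_rel·d = (0)·(-4) + (-3)·(11) = -33
9·t² + 66·t + 101 = 0  ⇒  m = (-33)² − 9·101 = 180
m = 180 > 0,  v_rel·d = -33 < 0  ⇒  outside

inside=no margin=180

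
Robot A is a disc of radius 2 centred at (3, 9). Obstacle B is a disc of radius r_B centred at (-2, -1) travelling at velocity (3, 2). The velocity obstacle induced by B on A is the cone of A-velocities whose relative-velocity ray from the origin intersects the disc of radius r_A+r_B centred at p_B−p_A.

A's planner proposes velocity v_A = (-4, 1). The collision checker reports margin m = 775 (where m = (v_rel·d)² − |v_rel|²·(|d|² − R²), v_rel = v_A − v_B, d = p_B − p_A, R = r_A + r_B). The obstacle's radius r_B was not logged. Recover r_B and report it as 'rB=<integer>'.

m = 775
d = (-5, -10);  v_rel = (-7, -1),  |v_rel|² = 50
v_rel×d = (-7)·(-10) − (-1)·(-5) = 65
since m = R²·50 − 65²:  R² = (4225 + 775) / 50 = 100
R = √100 = 10  ⇒  r_B = 10 − 2 = 8

rB=8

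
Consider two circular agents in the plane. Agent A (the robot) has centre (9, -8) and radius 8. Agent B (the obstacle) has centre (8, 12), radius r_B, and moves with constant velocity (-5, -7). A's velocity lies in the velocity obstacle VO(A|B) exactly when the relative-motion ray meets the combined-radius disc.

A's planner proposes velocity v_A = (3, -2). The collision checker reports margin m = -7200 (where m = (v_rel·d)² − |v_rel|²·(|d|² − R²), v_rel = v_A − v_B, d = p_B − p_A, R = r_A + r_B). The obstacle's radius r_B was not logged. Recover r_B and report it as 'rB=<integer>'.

m = -7200
d = (-1, 20);  v_rel = (8, 5),  |v_rel|² = 89
v_rel×d = (8)·(20) − (5)·(-1) = 165
since m = R²·89 − 165²:  R² = (27225 + -7200) / 89 = 225
R = √225 = 15  ⇒  r_B = 15 − 8 = 7

rB=7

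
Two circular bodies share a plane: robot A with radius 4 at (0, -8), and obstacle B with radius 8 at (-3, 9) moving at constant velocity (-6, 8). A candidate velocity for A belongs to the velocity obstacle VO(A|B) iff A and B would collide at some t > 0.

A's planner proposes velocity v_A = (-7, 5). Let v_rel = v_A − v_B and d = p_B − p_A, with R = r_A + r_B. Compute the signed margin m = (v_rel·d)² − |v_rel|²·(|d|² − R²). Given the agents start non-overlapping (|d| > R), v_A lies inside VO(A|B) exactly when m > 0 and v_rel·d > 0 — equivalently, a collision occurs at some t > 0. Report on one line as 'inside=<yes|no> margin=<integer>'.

d = (-3, 17),  |d|² = 298;  R = 4+8 = 12,  c = 298−12² = 154
v_rel = (-1, -3),  |v_rel|² = 10;  v_rel·d = (-1)·(-3) + (-3)·(17) = -48
10·t² + 96·t + 154 = 0  ⇒  m = (-48)² − 10·154 = 764
m = 764 > 0,  v_rel·d = -48 < 0  ⇒  outside

inside=no margin=764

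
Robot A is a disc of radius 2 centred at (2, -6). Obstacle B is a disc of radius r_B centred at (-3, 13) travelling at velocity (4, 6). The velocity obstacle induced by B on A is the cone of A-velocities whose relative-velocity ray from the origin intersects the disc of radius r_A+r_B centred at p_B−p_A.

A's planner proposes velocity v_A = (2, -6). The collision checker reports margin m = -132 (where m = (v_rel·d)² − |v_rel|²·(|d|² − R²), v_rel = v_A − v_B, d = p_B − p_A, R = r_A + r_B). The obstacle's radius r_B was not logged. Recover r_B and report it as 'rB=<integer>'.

m = -132
d = (-5, 19);  v_rel = (-2, -12),  |v_rel|² = 148
v_rel×d = (-2)·(19) − (-12)·(-5) = -98
since m = R²·148 − (-98)²:  R² = (9604 + -132) / 148 = 64
R = √64 = 8  ⇒  r_B = 8 − 2 = 6

rB=6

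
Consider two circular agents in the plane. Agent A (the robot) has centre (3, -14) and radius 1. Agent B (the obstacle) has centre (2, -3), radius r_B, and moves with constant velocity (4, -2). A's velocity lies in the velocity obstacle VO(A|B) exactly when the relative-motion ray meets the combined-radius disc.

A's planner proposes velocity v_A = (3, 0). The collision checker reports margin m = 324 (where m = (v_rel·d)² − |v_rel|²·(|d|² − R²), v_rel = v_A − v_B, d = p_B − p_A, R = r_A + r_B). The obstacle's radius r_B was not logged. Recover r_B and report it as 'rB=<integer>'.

m = 324
d = (-1, 11);  v_rel = (-1, 2),  |v_rel|² = 5
v_rel×d = (-1)·(11) − (2)·(-1) = -9
since m = R²·5 − (-9)²:  R² = (81 + 324) / 5 = 81
R = √81 = 9  ⇒  r_B = 9 − 1 = 8

rB=8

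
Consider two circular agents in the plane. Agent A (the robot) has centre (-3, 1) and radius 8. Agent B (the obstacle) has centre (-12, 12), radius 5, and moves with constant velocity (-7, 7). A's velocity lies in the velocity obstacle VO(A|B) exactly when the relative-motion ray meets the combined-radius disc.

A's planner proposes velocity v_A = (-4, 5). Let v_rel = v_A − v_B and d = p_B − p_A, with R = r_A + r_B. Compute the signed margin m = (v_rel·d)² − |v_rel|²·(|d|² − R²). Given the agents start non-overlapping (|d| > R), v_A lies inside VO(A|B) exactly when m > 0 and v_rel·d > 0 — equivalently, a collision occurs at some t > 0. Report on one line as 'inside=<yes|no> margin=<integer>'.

d = (-9, 11),  |d|² = 202;  R = 8+5 = 13,  c = 202−13² = 33
v_rel = (3, -2),  |v_rel|² = 13;  v_rel·d = (3)·(-9) + (-2)·(11) = -49
13·t² + 98·t + 33 = 0  ⇒  m = (-49)² − 13·33 = 1972
m = 1972 > 0,  v_rel·d = -49 < 0  ⇒  outside

inside=no margin=1972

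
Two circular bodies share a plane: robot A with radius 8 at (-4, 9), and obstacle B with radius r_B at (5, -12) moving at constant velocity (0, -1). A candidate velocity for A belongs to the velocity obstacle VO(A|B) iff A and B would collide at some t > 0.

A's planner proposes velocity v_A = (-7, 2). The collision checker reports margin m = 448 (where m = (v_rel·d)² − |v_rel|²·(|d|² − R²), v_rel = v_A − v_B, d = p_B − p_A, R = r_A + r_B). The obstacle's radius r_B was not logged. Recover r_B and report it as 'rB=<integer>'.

m = 448
d = (9, -21);  v_rel = (-7, 3),  |v_rel|² = 58
v_rel×d = (-7)·(-21) − (3)·(9) = 120
since m = R²·58 − 120²:  R² = (14400 + 448) / 58 = 256
R = √256 = 16  ⇒  r_B = 16 − 8 = 8

rB=8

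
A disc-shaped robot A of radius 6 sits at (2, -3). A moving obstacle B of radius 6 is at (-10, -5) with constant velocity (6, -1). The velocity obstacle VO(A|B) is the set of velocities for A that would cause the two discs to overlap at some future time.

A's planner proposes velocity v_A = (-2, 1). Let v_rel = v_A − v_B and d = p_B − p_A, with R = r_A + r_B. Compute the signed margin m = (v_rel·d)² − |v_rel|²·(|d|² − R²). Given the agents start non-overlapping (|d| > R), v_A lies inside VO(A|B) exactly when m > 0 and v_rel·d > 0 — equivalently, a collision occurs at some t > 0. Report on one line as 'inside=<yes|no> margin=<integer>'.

d = (-12, -2),  |d|² = 148;  R = 6+6 = 12,  c = 148−12² = 4
v_rel = (-8, 2),  |v_rel|² = 68;  v_rel·d = (-8)·(-12) + (2)·(-2) = 92
68·t² − 184·t + 4 = 0  ⇒  m = 92² − 68·4 = 8192
m = 8192 > 0,  v_rel·d = 92 > 0  ⇒  inside

inside=yes margin=8192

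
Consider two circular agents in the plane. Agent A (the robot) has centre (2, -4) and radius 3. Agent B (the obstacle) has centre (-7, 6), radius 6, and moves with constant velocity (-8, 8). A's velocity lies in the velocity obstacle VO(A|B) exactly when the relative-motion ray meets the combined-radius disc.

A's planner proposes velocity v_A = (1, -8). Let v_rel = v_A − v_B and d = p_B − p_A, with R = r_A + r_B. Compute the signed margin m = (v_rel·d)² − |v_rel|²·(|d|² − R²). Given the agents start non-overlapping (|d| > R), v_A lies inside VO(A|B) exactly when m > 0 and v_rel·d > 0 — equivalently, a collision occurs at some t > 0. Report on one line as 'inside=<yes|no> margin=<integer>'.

d = (-9, 10),  |d|² = 181;  R = 3+6 = 9,  c = 181−9² = 100
v_rel = (9, -16),  |v_rel|² = 337;  v_rel·d = (9)·(-9) + (-16)·(10) = -241
337·t² + 482·t + 100 = 0  ⇒  m = (-241)² − 337·100 = 24381
m = 24381 > 0,  v_rel·d = -241 < 0  ⇒  outside

inside=no margin=24381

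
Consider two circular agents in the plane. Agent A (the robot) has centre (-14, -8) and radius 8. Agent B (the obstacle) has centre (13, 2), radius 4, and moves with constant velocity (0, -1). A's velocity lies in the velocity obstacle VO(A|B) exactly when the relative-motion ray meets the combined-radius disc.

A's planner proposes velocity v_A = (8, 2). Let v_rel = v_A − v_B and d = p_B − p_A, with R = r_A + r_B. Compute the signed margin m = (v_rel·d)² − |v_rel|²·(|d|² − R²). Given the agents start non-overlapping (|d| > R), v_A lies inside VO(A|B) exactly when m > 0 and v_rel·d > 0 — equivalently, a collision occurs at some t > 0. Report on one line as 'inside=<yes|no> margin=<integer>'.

d = (27, 10),  |d|² = 829;  R = 8+4 = 12,  c = 829−12² = 685
v_rel = (8, 3),  |v_rel|² = 73;  v_rel·d = (8)·(27) + (3)·(10) = 246
73·t² − 492·t + 685 = 0  ⇒  m = 246² − 73·685 = 10511
m = 10511 > 0,  v_rel·d = 246 > 0  ⇒  inside

inside=yes margin=10511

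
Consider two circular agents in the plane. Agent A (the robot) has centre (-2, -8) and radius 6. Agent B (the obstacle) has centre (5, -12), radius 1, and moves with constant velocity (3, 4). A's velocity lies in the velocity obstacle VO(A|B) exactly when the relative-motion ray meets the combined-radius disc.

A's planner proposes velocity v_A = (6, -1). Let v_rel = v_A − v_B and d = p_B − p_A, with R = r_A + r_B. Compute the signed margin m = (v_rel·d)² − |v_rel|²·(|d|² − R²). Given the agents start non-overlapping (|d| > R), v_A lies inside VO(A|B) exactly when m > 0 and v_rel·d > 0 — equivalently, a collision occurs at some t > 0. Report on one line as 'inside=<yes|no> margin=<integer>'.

d = (7, -4),  |d|² = 65;  R = 6+1 = 7,  c = 65−7² = 16
v_rel = (3, -5),  |v_rel|² = 34;  v_rel·d = (3)·(7) + (-5)·(-4) = 41
34·t² − 82·t + 16 = 0  ⇒  m = 41² − 34·16 = 1137
m = 1137 > 0,  v_rel·d = 41 > 0  ⇒  inside

inside=yes margin=1137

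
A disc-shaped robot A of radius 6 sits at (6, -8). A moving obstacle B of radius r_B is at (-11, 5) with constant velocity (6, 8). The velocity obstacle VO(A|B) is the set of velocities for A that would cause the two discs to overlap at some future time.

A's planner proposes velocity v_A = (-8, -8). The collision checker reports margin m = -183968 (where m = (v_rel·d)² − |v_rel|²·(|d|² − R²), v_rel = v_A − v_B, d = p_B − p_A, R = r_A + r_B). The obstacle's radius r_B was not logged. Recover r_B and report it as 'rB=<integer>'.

m = -183968
d = (-17, 13);  v_rel = (-14, -16),  |v_rel|² = 452
v_rel×d = (-14)·(13) − (-16)·(-17) = -454
since m = R²·452 − (-454)²:  R² = (206116 + -183968) / 452 = 49
R = √49 = 7  ⇒  r_B = 7 − 6 = 1

rB=1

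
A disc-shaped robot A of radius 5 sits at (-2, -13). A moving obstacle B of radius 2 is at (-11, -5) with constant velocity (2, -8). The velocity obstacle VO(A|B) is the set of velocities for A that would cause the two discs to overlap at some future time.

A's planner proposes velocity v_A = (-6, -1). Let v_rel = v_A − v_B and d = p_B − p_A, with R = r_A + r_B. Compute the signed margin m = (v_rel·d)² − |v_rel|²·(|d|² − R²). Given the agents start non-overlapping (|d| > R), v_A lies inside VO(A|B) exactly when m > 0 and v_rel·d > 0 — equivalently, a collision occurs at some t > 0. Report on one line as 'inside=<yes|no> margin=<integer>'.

d = (-9, 8),  |d|² = 145;  R = 5+2 = 7,  c = 145−7² = 96
v_rel = (-8, 7),  |v_rel|² = 113;  v_rel·d = (-8)·(-9) + (7)·(8) = 128
113·t² − 256·t + 96 = 0  ⇒  m = 128² − 113·96 = 5536
m = 5536 > 0,  v_rel·d = 128 > 0  ⇒  inside

inside=yes margin=5536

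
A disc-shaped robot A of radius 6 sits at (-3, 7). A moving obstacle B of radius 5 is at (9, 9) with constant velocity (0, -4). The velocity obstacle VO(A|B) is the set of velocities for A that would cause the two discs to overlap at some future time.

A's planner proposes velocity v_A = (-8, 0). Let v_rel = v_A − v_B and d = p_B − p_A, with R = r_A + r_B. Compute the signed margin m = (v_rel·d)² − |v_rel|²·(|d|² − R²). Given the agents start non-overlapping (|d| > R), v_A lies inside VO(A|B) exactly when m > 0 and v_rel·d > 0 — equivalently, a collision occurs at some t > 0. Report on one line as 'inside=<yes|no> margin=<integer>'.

d = (12, 2),  |d|² = 148;  R = 6+5 = 11,  c = 148−11² = 27
v_rel = (-8, 4),  |v_rel|² = 80;  v_rel·d = (-8)·(12) + (4)·(2) = -88
80·t² + 176·t + 27 = 0  ⇒  m = (-88)² − 80·27 = 5584
m = 5584 > 0,  v_rel·d = -88 < 0  ⇒  outside

inside=no margin=5584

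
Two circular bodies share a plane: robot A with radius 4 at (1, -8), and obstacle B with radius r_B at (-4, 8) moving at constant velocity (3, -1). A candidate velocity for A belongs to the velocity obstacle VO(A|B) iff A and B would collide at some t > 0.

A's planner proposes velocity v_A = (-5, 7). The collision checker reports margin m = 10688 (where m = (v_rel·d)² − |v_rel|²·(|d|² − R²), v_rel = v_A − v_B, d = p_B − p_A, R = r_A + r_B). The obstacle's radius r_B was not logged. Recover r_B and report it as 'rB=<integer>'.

m = 10688
d = (-5, 16);  v_rel = (-8, 8),  |v_rel|² = 128
v_rel×d = (-8)·(16) − (8)·(-5) = -88
since m = R²·128 − (-88)²:  R² = (7744 + 10688) / 128 = 144
R = √144 = 12  ⇒  r_B = 12 − 4 = 8

rB=8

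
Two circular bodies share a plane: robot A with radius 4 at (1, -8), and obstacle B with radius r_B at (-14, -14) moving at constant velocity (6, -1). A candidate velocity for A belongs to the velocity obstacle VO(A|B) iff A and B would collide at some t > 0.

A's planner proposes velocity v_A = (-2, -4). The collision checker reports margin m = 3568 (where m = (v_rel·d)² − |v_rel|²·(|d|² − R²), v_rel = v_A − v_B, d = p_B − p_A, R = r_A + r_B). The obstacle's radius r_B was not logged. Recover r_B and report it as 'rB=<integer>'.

m = 3568
d = (-15, -6);  v_rel = (-8, -3),  |v_rel|² = 73
v_rel×d = (-8)·(-6) − (-3)·(-15) = 3
since m = R²·73 − 3²:  R² = (9 + 3568) / 73 = 49
R = √49 = 7  ⇒  r_B = 7 − 4 = 3

rB=3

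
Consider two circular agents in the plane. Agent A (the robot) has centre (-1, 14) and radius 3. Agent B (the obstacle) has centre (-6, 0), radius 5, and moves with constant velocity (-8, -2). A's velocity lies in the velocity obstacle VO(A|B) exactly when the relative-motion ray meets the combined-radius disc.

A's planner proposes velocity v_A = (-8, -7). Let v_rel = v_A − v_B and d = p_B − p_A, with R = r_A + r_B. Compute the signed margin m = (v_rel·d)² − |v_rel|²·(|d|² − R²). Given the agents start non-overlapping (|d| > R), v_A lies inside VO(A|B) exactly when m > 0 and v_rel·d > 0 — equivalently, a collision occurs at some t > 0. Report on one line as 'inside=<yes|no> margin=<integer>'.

d = (-5, -14),  |d|² = 221;  R = 3+5 = 8,  c = 221−8² = 157
v_rel = (0, -5),  |v_rel|² = 25;  v_rel·d = (0)·(-5) + (-5)·(-14) = 70
25·t² − 140·t + 157 = 0  ⇒  m = 70² − 25·157 = 975
m = 975 > 0,  v_rel·d = 70 > 0  ⇒  inside

inside=yes margin=975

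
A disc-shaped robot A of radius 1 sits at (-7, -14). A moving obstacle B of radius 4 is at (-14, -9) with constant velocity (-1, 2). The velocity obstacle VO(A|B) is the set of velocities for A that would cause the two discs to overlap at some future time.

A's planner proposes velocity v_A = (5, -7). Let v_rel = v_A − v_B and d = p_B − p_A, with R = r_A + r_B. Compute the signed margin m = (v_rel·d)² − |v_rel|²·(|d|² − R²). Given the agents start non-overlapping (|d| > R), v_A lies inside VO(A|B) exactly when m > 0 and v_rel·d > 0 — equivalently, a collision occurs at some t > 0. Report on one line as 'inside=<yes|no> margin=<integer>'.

d = (-7, 5),  |d|² = 74;  R = 1+4 = 5,  c = 74−5² = 49
v_rel = (6, -9),  |v_rel|² = 117;  v_rel·d = (6)·(-7) + (-9)·(5) = -87
117·t² + 174·t + 49 = 0  ⇒  m = (-87)² − 117·49 = 1836
m = 1836 > 0,  v_rel·d = -87 < 0  ⇒  outside

inside=no margin=1836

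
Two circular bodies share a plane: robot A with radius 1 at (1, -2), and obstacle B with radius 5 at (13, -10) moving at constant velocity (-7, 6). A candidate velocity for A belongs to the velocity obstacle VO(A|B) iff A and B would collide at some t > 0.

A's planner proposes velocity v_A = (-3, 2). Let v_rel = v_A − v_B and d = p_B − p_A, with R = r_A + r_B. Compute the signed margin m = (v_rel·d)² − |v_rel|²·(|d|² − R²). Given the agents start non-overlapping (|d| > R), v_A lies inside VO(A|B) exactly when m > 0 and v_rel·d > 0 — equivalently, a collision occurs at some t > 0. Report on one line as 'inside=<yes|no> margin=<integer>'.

d = (12, -8),  |d|² = 208;  R = 1+5 = 6,  c = 208−6² = 172
v_rel = (4, -4),  |v_rel|² = 32;  v_rel·d = (4)·(12) + (-4)·(-8) = 80
32·t² − 160·t + 172 = 0  ⇒  m = 80² − 32·172 = 896
m = 896 > 0,  v_rel·d = 80 > 0  ⇒  inside

inside=yes margin=896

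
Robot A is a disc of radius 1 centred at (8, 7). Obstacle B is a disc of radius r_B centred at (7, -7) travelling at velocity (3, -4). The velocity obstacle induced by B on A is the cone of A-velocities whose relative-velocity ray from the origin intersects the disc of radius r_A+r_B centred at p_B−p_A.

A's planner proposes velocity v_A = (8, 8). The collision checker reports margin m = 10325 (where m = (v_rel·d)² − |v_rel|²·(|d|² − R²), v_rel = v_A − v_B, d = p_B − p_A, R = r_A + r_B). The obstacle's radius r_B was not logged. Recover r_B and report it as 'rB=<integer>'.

m = 10325
d = (-1, -14);  v_rel = (5, 12),  |v_rel|² = 169
v_rel×d = (5)·(-14) − (12)·(-1) = -58
since m = R²·169 − (-58)²:  R² = (3364 + 10325) / 169 = 81
R = √81 = 9  ⇒  r_B = 9 − 1 = 8

rB=8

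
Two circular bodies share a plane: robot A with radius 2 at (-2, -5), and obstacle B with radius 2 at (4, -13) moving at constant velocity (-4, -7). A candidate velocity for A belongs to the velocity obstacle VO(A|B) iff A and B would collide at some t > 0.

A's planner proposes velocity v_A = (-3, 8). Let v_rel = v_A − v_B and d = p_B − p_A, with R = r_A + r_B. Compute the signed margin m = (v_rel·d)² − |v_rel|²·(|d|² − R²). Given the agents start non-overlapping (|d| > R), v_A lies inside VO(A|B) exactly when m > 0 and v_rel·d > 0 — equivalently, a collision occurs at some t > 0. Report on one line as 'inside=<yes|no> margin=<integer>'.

d = (6, -8),  |d|² = 100;  R = 2+2 = 4,  c = 100−4² = 84
v_rel = (1, 15),  |v_rel|² = 226;  v_rel·d = (1)·(6) + (15)·(-8) = -114
226·t² + 228·t + 84 = 0  ⇒  m = (-114)² − 226·84 = -5988
m = -5988 < 0,  v_rel·d = -114 < 0  ⇒  outside

inside=no margin=-5988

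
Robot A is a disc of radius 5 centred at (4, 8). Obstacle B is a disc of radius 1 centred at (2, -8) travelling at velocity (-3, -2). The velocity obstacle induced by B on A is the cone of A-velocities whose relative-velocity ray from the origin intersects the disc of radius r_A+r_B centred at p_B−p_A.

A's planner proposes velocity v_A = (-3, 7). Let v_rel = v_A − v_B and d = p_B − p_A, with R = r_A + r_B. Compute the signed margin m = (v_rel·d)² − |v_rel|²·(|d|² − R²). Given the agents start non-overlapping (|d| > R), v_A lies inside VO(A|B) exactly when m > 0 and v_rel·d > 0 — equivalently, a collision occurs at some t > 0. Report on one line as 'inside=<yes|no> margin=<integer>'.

d = (-2, -16),  |d|² = 260;  R = 5+1 = 6,  c = 260−6² = 224
v_rel = (0, 9),  |v_rel|² = 81;  v_rel·d = (0)·(-2) + (9)·(-16) = -144
81·t² + 288·t + 224 = 0  ⇒  m = (-144)² − 81·224 = 2592
m = 2592 > 0,  v_rel·d = -144 < 0  ⇒  outside

inside=no margin=2592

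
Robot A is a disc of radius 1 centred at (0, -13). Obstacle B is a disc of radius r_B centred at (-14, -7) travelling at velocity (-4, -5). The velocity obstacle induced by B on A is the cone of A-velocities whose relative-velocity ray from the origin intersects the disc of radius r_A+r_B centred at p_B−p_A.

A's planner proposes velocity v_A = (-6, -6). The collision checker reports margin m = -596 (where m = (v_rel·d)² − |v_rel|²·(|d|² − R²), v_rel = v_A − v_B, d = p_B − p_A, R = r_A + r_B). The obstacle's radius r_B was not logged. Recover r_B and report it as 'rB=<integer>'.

m = -596
d = (-14, 6);  v_rel = (-2, -1),  |v_rel|² = 5
v_rel×d = (-2)·(6) − (-1)·(-14) = -26
since m = R²·5 − (-26)²:  R² = (676 + -596) / 5 = 16
R = √16 = 4  ⇒  r_B = 4 − 1 = 3

rB=3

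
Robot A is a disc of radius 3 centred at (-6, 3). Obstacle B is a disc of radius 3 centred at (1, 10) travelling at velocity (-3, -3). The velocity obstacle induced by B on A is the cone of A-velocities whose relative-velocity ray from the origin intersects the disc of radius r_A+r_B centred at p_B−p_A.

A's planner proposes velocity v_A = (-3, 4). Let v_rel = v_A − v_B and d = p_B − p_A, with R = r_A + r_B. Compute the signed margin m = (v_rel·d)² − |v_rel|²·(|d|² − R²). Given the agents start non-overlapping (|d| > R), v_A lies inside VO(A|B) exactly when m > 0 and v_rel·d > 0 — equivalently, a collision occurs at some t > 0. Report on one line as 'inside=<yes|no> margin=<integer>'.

d = (7, 7),  |d|² = 98;  R = 3+3 = 6,  c = 98−6² = 62
v_rel = (0, 7),  |v_rel|² = 49;  v_rel·d = (0)·(7) + (7)·(7) = 49
49·t² − 98·t + 62 = 0  ⇒  m = 49² − 49·62 = -637
m = -637 < 0,  v_rel·d = 49 > 0  ⇒  outside

inside=no margin=-637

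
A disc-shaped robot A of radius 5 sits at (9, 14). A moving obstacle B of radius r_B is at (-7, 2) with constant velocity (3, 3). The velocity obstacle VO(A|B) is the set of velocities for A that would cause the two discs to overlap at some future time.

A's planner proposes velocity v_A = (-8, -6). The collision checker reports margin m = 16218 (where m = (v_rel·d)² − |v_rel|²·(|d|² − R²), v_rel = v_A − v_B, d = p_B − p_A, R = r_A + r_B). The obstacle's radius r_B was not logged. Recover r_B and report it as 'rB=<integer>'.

m = 16218
d = (-16, -12);  v_rel = (-11, -9),  |v_rel|² = 202
v_rel×d = (-11)·(-12) − (-9)·(-16) = -12
since m = R²·202 − (-12)²:  R² = (144 + 16218) / 202 = 81
R = √81 = 9  ⇒  r_B = 9 − 5 = 4

rB=4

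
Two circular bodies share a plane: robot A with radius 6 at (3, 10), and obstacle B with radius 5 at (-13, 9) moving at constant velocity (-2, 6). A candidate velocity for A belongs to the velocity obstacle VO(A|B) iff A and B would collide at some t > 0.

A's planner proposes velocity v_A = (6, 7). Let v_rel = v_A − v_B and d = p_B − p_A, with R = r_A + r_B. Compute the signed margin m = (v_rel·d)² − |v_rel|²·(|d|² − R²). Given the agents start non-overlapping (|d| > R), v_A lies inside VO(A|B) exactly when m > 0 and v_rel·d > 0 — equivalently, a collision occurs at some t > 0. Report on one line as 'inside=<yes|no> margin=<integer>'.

d = (-16, -1),  |d|² = 257;  R = 6+5 = 11,  c = 257−11² = 136
v_rel = (8, 1),  |v_rel|² = 65;  v_rel·d = (8)·(-16) + (1)·(-1) = -129
65·t² + 258·t + 136 = 0  ⇒  m = (-129)² − 65·136 = 7801
m = 7801 > 0,  v_rel·d = -129 < 0  ⇒  outside

inside=no margin=7801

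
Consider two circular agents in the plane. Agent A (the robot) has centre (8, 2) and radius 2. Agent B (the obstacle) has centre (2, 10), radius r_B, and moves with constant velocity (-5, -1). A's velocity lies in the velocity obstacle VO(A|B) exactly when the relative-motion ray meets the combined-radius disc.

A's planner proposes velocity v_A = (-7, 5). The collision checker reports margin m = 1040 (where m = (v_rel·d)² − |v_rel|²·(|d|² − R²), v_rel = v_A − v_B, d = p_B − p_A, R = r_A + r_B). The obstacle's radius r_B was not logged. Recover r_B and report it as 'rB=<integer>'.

m = 1040
d = (-6, 8);  v_rel = (-2, 6),  |v_rel|² = 40
v_rel×d = (-2)·(8) − (6)·(-6) = 20
since m = R²·40 − 20²:  R² = (400 + 1040) / 40 = 36
R = √36 = 6  ⇒  r_B = 6 − 2 = 4

rB=4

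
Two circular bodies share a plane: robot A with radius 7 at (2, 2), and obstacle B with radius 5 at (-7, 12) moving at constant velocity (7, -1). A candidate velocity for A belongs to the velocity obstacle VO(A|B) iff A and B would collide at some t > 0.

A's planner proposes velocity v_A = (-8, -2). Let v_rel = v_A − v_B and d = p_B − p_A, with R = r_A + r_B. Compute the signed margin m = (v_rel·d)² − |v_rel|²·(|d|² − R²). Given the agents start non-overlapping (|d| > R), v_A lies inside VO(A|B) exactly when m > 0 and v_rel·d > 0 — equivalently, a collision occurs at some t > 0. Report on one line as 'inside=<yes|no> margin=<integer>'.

d = (-9, 10),  |d|² = 181;  R = 7+5 = 12,  c = 181−12² = 37
v_rel = (-15, -1),  |v_rel|² = 226;  v_rel·d = (-15)·(-9) + (-1)·(10) = 125
226·t² − 250·t + 37 = 0  ⇒  m = 125² − 226·37 = 7263
m = 7263 > 0,  v_rel·d = 125 > 0  ⇒  inside

inside=yes margin=7263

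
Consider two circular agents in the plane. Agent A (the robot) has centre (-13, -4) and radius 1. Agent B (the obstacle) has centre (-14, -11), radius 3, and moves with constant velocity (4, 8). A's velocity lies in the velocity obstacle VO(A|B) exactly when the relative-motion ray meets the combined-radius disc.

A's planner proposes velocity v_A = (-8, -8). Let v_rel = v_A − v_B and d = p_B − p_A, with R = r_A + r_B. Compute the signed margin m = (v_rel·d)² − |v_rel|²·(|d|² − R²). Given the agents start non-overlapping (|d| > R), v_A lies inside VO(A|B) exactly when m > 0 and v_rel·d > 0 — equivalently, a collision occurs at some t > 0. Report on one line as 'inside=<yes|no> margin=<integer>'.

d = (-1, -7),  |d|² = 50;  R = 1+3 = 4,  c = 50−4² = 34
v_rel = (-12, -16),  |v_rel|² = 400;  v_rel·d = (-12)·(-1) + (-16)·(-7) = 124
400·t² − 248·t + 34 = 0  ⇒  m = 124² − 400·34 = 1776
m = 1776 > 0,  v_rel·d = 124 > 0  ⇒  inside

inside=yes margin=1776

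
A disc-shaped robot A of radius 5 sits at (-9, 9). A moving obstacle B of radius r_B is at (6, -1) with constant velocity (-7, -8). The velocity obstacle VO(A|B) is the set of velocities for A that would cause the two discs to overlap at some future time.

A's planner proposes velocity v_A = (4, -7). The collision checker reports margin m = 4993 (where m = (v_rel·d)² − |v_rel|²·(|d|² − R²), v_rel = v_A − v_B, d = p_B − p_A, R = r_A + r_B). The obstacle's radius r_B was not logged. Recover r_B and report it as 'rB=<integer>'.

m = 4993
d = (15, -10);  v_rel = (11, 1),  |v_rel|² = 122
v_rel×d = (11)·(-10) − (1)·(15) = -125
since m = R²·122 − (-125)²:  R² = (15625 + 4993) / 122 = 169
R = √169 = 13  ⇒  r_B = 13 − 5 = 8

rB=8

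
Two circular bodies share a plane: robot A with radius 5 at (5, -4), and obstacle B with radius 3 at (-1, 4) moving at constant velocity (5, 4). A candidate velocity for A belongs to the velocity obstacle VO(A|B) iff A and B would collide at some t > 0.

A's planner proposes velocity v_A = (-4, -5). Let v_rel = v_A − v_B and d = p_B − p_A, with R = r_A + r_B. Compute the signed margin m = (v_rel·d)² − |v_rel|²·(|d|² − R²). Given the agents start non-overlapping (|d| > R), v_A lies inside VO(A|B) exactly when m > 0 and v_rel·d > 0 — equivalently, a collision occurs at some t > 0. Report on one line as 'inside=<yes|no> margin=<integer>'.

d = (-6, 8),  |d|² = 100;  R = 5+3 = 8,  c = 100−8² = 36
v_rel = (-9, -9),  |v_rel|² = 162;  v_rel·d = (-9)·(-6) + (-9)·(8) = -18
162·t² + 36·t + 36 = 0  ⇒  m = (-18)² − 162·36 = -5508
m = -5508 < 0,  v_rel·d = -18 < 0  ⇒  outside

inside=no margin=-5508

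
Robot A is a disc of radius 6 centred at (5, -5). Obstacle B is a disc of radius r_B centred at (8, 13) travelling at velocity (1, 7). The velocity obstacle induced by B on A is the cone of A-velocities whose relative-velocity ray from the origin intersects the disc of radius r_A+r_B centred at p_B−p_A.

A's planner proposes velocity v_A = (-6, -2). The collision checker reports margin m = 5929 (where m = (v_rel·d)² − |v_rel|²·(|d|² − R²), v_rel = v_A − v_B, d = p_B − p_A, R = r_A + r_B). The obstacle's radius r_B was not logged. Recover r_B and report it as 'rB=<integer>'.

m = 5929
d = (3, 18);  v_rel = (-7, -9),  |v_rel|² = 130
v_rel×d = (-7)·(18) − (-9)·(3) = -99
since m = R²·130 − (-99)²:  R² = (9801 + 5929) / 130 = 121
R = √121 = 11  ⇒  r_B = 11 − 6 = 5

rB=5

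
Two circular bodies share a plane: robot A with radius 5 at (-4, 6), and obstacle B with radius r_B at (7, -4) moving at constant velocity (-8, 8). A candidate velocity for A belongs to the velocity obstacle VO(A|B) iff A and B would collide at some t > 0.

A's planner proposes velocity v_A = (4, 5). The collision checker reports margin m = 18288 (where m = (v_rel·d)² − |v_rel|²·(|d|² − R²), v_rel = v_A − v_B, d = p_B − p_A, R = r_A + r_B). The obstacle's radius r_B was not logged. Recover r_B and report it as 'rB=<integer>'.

m = 18288
d = (11, -10);  v_rel = (12, -3),  |v_rel|² = 153
v_rel×d = (12)·(-10) − (-3)·(11) = -87
since m = R²·153 − (-87)²:  R² = (7569 + 18288) / 153 = 169
R = √169 = 13  ⇒  r_B = 13 − 5 = 8

rB=8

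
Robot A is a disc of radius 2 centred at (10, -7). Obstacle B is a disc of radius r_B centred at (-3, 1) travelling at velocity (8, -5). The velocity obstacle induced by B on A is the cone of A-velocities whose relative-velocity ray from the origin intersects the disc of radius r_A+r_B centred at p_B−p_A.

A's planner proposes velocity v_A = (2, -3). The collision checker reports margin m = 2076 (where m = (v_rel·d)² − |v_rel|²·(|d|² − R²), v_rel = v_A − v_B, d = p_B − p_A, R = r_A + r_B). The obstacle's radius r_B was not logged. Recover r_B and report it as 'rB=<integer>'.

m = 2076
d = (-13, 8);  v_rel = (-6, 2),  |v_rel|² = 40
v_rel×d = (-6)·(8) − (2)·(-13) = -22
since m = R²·40 − (-22)²:  R² = (484 + 2076) / 40 = 64
R = √64 = 8  ⇒  r_B = 8 − 2 = 6

rB=6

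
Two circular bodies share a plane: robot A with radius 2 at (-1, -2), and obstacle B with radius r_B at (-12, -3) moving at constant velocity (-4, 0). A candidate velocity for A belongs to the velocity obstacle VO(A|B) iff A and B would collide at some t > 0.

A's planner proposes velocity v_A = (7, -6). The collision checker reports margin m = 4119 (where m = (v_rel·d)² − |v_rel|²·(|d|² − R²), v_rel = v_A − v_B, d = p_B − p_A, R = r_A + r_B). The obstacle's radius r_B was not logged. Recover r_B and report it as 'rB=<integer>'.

m = 4119
d = (-11, -1);  v_rel = (11, -6),  |v_rel|² = 157
v_rel×d = (11)·(-1) − (-6)·(-11) = -77
since m = R²·157 − (-77)²:  R² = (5929 + 4119) / 157 = 64
R = √64 = 8  ⇒  r_B = 8 − 2 = 6

rB=6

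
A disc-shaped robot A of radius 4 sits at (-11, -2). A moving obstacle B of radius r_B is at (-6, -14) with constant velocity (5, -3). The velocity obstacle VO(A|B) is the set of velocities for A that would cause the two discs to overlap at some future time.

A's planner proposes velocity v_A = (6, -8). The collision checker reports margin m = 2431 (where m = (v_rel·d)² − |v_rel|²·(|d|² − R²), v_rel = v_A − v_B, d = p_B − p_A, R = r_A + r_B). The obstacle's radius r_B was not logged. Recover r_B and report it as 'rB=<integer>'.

m = 2431
d = (5, -12);  v_rel = (1, -5),  |v_rel|² = 26
v_rel×d = (1)·(-12) − (-5)·(5) = 13
since m = R²·26 − 13²:  R² = (169 + 2431) / 26 = 100
R = √100 = 10  ⇒  r_B = 10 − 4 = 6

rB=6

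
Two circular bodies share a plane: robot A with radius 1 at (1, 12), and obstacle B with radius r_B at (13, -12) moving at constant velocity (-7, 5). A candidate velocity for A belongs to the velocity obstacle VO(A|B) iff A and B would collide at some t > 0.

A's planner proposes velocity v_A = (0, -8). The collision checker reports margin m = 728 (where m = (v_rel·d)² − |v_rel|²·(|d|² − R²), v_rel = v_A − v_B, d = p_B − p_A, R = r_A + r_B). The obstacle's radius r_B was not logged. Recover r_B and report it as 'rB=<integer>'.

m = 728
d = (12, -24);  v_rel = (7, -13),  |v_rel|² = 218
v_rel×d = (7)·(-24) − (-13)·(12) = -12
since m = R²·218 − (-12)²:  R² = (144 + 728) / 218 = 4
R = √4 = 2  ⇒  r_B = 2 − 1 = 1

rB=1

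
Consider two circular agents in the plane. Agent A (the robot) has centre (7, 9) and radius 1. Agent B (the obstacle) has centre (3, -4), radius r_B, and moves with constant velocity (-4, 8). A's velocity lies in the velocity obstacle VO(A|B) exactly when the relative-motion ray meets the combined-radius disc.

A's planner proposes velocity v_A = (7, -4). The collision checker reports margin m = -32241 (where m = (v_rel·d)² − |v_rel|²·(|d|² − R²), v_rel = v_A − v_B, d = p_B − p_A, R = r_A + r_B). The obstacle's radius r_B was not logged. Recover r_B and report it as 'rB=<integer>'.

m = -32241
d = (-4, -13);  v_rel = (11, -12),  |v_rel|² = 265
v_rel×d = (11)·(-13) − (-12)·(-4) = -191
since m = R²·265 − (-191)²:  R² = (36481 + -32241) / 265 = 16
R = √16 = 4  ⇒  r_B = 4 − 1 = 3

rB=3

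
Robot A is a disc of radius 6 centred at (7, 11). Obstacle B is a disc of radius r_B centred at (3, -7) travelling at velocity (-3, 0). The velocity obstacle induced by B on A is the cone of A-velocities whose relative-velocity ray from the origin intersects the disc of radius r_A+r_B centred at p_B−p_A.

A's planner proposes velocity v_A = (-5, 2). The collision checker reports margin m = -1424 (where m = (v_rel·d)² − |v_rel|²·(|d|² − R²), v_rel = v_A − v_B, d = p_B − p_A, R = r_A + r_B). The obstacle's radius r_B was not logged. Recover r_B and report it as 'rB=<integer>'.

m = -1424
d = (-4, -18);  v_rel = (-2, 2),  |v_rel|² = 8
v_rel×d = (-2)·(-18) − (2)·(-4) = 44
since m = R²·8 − 44²:  R² = (1936 + -1424) / 8 = 64
R = √64 = 8  ⇒  r_B = 8 − 6 = 2

rB=2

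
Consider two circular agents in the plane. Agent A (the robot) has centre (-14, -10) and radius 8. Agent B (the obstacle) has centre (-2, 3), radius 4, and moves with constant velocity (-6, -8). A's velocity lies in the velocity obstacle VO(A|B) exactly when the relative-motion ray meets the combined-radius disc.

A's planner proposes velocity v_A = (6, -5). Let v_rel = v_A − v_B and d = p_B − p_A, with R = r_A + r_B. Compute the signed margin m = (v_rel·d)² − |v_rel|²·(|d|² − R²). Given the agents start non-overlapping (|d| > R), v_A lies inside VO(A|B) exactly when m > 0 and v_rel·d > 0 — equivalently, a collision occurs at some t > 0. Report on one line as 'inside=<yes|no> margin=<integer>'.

d = (12, 13),  |d|² = 313;  R = 8+4 = 12,  c = 313−12² = 169
v_rel = (12, 3),  |v_rel|² = 153;  v_rel·d = (12)·(12) + (3)·(13) = 183
153·t² − 366·t + 169 = 0  ⇒  m = 183² − 153·169 = 7632
m = 7632 > 0,  v_rel·d = 183 > 0  ⇒  inside

inside=yes margin=7632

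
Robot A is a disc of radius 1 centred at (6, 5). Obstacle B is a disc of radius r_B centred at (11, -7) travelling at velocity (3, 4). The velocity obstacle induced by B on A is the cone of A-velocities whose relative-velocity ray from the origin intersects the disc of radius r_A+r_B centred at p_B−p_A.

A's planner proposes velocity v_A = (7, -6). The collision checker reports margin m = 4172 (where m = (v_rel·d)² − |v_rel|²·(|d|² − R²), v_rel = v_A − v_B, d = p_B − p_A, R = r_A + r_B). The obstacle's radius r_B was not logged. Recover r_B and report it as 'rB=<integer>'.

m = 4172
d = (5, -12);  v_rel = (4, -10),  |v_rel|² = 116
v_rel×d = (4)·(-12) − (-10)·(5) = 2
since m = R²·116 − 2²:  R² = (4 + 4172) / 116 = 36
R = √36 = 6  ⇒  r_B = 6 − 1 = 5

rB=5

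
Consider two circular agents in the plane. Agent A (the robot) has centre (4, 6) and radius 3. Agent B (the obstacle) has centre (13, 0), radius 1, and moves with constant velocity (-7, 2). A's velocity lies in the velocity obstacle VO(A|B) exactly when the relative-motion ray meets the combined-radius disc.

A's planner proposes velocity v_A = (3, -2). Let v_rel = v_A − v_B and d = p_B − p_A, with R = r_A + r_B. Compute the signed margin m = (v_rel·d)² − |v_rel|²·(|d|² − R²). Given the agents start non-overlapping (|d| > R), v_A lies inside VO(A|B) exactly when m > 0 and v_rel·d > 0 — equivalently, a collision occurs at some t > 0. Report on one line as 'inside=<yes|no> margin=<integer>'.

d = (9, -6),  |d|² = 117;  R = 3+1 = 4,  c = 117−4² = 101
v_rel = (10, -4),  |v_rel|² = 116;  v_rel·d = (10)·(9) + (-4)·(-6) = 114
116·t² − 228·t + 101 = 0  ⇒  m = 114² − 116·101 = 1280
m = 1280 > 0,  v_rel·d = 114 > 0  ⇒  inside

inside=yes margin=1280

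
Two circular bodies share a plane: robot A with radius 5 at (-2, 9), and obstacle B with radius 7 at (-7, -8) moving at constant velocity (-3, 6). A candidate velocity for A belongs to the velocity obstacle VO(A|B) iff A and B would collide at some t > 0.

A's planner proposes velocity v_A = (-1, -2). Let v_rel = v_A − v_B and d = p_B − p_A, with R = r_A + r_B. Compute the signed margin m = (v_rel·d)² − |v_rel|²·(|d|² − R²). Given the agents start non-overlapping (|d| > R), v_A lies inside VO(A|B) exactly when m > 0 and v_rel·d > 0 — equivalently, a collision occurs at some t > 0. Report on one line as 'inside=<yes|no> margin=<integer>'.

d = (-5, -17),  |d|² = 314;  R = 5+7 = 12,  c = 314−12² = 170
v_rel = (2, -8),  |v_rel|² = 68;  v_rel·d = (2)·(-5) + (-8)·(-17) = 126
68·t² − 252·t + 170 = 0  ⇒  m = 126² − 68·170 = 4316
m = 4316 > 0,  v_rel·d = 126 > 0  ⇒  inside

inside=yes margin=4316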